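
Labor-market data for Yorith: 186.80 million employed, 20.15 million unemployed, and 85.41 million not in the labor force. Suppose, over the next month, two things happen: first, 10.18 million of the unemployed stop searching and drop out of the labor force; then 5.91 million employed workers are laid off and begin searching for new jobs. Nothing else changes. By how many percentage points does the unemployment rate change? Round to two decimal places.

The unemployment rate changes by −1.67 percentage points.

Initially, labor force = 186.80 + 20.15 = 206.95 million, so u = 20.15/206.95 = 9.74%.
After the first change, unemployed and labor force both fall by 10.18 → E = 186.80, U = 9.97, labor force = 196.77 million.
After the second change, employed falls and unemployed rises by 5.91; labor force unchanged → E = 180.89, U = 15.88, labor force = 196.77 million.
New unemployment rate = 15.88 / 196.77 = 8.07%.
Change = 8.07% − 9.74% = −1.67 percentage points.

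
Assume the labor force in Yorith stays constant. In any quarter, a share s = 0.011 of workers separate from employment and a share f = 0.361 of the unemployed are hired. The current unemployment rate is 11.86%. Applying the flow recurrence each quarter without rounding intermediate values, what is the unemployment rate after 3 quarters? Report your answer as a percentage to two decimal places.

With a fixed labor force, u_{t+1} = u_t + s·(1−u_t) − f·u_t = u_t·(1−s−f) + s.
Here 1−s−f = 0.628 and s = 0.011.
u_1 = 0.118600 × 0.628 + 0.011 = 0.085481.
u_2 = 0.085481 × 0.628 + 0.011 = 0.064682.
u_3 = 0.064682 × 0.628 + 0.011 = 0.051620.

Unemployment rate after three quarters ≈ 5.16%.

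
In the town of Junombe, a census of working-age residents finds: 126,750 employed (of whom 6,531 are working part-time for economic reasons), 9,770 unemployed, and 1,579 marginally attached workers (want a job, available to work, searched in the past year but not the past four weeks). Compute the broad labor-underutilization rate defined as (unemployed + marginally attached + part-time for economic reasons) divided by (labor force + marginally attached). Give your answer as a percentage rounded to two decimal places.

Broad underutilization rate ≈ 12.95%.

Labor force = 126,750 + 9,770 = 136,520.
Numerator = 9,770 + 1,579 + 6,531 = 17,880.
Denominator = 136,520 + 1,579 = 138,099.
Broad rate = 17,880 / 138,099 = 12.95%.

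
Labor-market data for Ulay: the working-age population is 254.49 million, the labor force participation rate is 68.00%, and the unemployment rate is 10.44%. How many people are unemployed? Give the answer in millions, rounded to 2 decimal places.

Labor force = 0.6800 × 254.49 = 173.05 million.
Unemployed = 0.1044 × 173.05 ≈ 18.07 million.

About 18.07 million are unemployed.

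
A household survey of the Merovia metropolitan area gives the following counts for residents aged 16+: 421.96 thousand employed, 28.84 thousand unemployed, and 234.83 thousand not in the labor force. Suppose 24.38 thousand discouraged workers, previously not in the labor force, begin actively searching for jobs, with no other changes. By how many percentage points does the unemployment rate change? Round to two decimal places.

The unemployment rate changes by +4.80 percentage points.

Initially, labor force = 421.96 + 28.84 = 450.80 thousand, so u = 28.84/450.80 = 6.40%.
After the change, unemployed and labor force both rise by 24.38 → E = 421.96, U = 53.22, labor force = 475.18 thousand.
New unemployment rate = 53.22 / 475.18 = 11.20%.
Change = 11.20% − 6.40% = +4.80 percentage points.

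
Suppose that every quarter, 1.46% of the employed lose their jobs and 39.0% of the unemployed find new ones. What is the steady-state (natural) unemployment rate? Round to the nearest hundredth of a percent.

At steady state the flows balance: s·E = f·U, so U/(E+U) = s/(s+f).
u* = 1.46 / (1.46 + 39.0) = 1.46 / 40.46 = 3.61%.

Steady-state unemployment rate ≈ 3.61%.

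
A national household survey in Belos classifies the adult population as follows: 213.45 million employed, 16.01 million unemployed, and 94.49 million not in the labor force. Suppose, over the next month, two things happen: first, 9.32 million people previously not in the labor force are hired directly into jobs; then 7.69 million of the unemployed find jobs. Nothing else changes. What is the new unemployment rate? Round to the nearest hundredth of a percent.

Initially, labor force = 213.45 + 16.01 = 229.46 million, so u = 16.01/229.46 = 6.98%.
After the first change, employed and labor force both rise by 9.32; unemployed unchanged → E = 222.77, U = 16.01, labor force = 238.78 million.
After the second change, unemployed falls and employed rises by 7.69; labor force unchanged → E = 230.46, U = 8.32, labor force = 238.78 million.
New unemployment rate = 8.32 / 238.78 = 3.48%.

New unemployment rate ≈ 3.48%.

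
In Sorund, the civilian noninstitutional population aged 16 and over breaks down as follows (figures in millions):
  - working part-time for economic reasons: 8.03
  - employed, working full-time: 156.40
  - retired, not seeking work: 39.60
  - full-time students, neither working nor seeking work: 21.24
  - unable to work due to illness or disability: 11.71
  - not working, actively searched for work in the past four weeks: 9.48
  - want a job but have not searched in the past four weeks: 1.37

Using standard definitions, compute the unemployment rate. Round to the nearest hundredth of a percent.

Unemployment rate ≈ 5.45%.

Employed = 8.03 + 156.40 = 164.43 million (anyone who worked, including part-time for economic reasons, counts as employed).
Unemployed = 9.48 million.
Labor force = 164.43 + 9.48 = 173.91 million.
Unemployment rate = 9.48 / 173.91 = 5.45%.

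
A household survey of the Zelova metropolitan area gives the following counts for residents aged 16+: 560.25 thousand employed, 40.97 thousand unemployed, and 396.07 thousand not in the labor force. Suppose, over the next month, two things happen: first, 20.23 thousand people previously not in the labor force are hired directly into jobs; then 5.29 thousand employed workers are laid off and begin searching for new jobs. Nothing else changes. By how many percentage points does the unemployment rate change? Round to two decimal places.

Initially, labor force = 560.25 + 40.97 = 601.22 thousand, so u = 40.97/601.22 = 6.81%.
After the first change, employed and labor force both rise by 20.23; unemployed unchanged → E = 580.48, U = 40.97, labor force = 621.45 thousand.
After the second change, employed falls and unemployed rises by 5.29; labor force unchanged → E = 575.19, U = 46.26, labor force = 621.45 thousand.
New unemployment rate = 46.26 / 621.45 = 7.44%.
Change = 7.44% − 6.81% = +0.63 percentage points.

The unemployment rate changes by +0.63 percentage points.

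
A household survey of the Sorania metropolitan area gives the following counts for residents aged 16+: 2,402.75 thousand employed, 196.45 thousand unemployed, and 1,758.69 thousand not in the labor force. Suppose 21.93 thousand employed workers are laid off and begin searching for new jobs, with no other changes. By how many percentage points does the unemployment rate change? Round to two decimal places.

The unemployment rate changes by +0.84 percentage points.

Initially, labor force = 2,402.75 + 196.45 = 2,599.20 thousand, so u = 196.45/2,599.20 = 7.56%.
After the change, employed falls and unemployed rises by 21.93; labor force unchanged → E = 2,380.82, U = 218.38, labor force = 2,599.20 thousand.
New unemployment rate = 218.38 / 2,599.20 = 8.40%.
Change = 8.40% − 7.56% = +0.84 percentage points.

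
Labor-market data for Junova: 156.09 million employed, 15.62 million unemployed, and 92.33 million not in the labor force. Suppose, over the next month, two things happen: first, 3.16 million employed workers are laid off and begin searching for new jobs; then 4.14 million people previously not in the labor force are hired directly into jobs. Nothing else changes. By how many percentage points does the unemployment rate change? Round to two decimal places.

The unemployment rate changes by +1.58 percentage points.

Initially, labor force = 156.09 + 15.62 = 171.71 million, so u = 15.62/171.71 = 9.10%.
After the first change, employed falls and unemployed rises by 3.16; labor force unchanged → E = 152.93, U = 18.78, labor force = 171.71 million.
After the second change, employed and labor force both rise by 4.14; unemployed unchanged → E = 157.07, U = 18.78, labor force = 175.85 million.
New unemployment rate = 18.78 / 175.85 = 10.68%.
Change = 10.68% − 9.10% = +1.58 percentage points.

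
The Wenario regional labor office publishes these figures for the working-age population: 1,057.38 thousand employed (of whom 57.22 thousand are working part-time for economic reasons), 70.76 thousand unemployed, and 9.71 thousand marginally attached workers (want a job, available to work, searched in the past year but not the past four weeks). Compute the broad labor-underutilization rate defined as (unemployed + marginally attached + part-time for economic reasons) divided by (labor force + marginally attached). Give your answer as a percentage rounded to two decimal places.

Labor force = 1,057.38 + 70.76 = 1,128.14 thousand.
Numerator = 70.76 + 9.71 + 57.22 = 137.69 thousand.
Denominator = 1,128.14 + 9.71 = 1,137.85 thousand.
Broad rate = 137.69 / 1,137.85 = 12.10%.

Broad underutilization rate ≈ 12.10%.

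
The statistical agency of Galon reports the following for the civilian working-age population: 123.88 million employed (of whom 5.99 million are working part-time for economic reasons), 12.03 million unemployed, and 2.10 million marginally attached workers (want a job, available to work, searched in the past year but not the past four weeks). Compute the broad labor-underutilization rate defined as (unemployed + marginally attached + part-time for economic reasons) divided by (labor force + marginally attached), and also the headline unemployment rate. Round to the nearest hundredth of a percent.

Labor force = 123.88 + 12.03 = 135.91 million.
Numerator = 12.03 + 2.10 + 5.99 = 20.12 million.
Denominator = 135.91 + 2.10 = 138.01 million.
Broad rate = 20.12 / 138.01 = 14.58%.
Headline unemployment rate = 12.03 / 135.91 = 8.85%.

Broad underutilization rate ≈ 14.58%; headline unemployment rate ≈ 8.85%.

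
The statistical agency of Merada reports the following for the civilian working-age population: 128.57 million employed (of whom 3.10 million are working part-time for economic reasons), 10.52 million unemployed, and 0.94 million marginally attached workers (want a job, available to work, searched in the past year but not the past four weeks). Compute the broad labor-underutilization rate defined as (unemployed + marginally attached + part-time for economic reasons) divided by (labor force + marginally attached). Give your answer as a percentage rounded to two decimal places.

Broad underutilization rate ≈ 10.40%.

Labor force = 128.57 + 10.52 = 139.09 million.
Numerator = 10.52 + 0.94 + 3.10 = 14.56 million.
Denominator = 139.09 + 0.94 = 140.03 million.
Broad rate = 14.56 / 140.03 = 10.40%.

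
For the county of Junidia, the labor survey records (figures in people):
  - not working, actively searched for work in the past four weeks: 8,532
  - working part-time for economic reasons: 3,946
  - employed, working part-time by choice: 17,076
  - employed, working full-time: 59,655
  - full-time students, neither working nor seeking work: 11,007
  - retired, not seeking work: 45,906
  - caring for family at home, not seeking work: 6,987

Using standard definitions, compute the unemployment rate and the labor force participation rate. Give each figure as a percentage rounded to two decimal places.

Unemployment rate ≈ 9.56%; labor force participation rate ≈ 58.27%.

Employed = 3,946 + 17,076 + 59,655 = 80,677 (anyone who worked, including part-time for economic reasons, counts as employed).
Unemployed = 8,532.
Labor force = 80,677 + 8,532 = 89,209.
Not in labor force = 11,007 + 45,906 + 6,987 = 63,900 (those not working and not actively searching are outside the labor force).
Civilian working-age population = 89,209 + 63,900 = 153,109.
Unemployment rate = 8,532 / 89,209 = 9.56%.
Labor force participation rate = 89,209 / 153,109 = 58.27%.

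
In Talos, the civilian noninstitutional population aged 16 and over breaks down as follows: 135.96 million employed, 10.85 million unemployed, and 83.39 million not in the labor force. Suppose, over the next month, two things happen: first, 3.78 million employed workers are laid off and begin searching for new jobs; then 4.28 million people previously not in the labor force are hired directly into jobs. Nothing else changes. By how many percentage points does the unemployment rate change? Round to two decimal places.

The unemployment rate changes by +2.29 percentage points.

Initially, labor force = 135.96 + 10.85 = 146.81 million, so u = 10.85/146.81 = 7.39%.
After the first change, employed falls and unemployed rises by 3.78; labor force unchanged → E = 132.18, U = 14.63, labor force = 146.81 million.
After the second change, employed and labor force both rise by 4.28; unemployed unchanged → E = 136.46, U = 14.63, labor force = 151.09 million.
New unemployment rate = 14.63 / 151.09 = 9.68%.
Change = 9.68% − 7.39% = +2.29 percentage points.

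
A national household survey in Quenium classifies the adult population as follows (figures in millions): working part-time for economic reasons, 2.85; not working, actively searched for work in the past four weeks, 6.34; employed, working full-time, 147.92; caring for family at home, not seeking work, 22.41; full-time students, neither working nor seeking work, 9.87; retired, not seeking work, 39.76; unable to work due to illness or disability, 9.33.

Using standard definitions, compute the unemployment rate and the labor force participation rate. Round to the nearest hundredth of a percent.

Unemployment rate ≈ 4.04%; labor force participation rate ≈ 65.88%.

Employed = 2.85 + 147.92 = 150.77 million (anyone who worked, including part-time for economic reasons, counts as employed).
Unemployed = 6.34 million.
Labor force = 150.77 + 6.34 = 157.11 million.
Not in labor force = 22.41 + 9.87 + 39.76 + 9.33 = 81.37 million (those not working and not actively searching are outside the labor force).
Civilian working-age population = 157.11 + 81.37 = 238.48 million.
Unemployment rate = 6.34 / 157.11 = 4.04%.
Labor force participation rate = 157.11 / 238.48 = 65.88%.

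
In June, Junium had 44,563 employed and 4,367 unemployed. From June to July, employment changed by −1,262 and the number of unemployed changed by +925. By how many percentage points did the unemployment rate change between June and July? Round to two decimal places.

The unemployment rate changed by +1.97 percentage points.

June: labor force = 44,563 + 4,367 = 48,930; u = 4,367/48,930 = 8.92%.
July: labor force = 43,301 + 5,292 = 48,593; u = 5,292/48,593 = 10.89%.
Change = 10.89% − 8.92% = +1.97 pp.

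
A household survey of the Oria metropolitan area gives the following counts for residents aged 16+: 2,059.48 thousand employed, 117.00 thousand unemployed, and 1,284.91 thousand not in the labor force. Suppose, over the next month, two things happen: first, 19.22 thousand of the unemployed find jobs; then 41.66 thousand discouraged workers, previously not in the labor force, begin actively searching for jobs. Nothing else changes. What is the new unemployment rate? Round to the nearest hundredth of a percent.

New unemployment rate ≈ 6.29%.

Initially, labor force = 2,059.48 + 117.00 = 2,176.48 thousand, so u = 117.00/2,176.48 = 5.38%.
After the first change, unemployed falls and employed rises by 19.22; labor force unchanged → E = 2,078.70, U = 97.78, labor force = 2,176.48 thousand.
After the second change, unemployed and labor force both rise by 41.66 → E = 2,078.70, U = 139.44, labor force = 2,218.14 thousand.
New unemployment rate = 139.44 / 2,218.14 = 6.29%.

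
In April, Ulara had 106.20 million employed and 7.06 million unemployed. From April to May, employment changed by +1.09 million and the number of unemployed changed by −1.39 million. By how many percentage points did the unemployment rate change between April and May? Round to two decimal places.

April: labor force = 106.20 + 7.06 = 113.26; u = 7.06/113.26 = 6.23%.
May: labor force = 107.29 + 5.67 = 112.96; u = 5.67/112.96 = 5.02%.
Change = 5.02% − 6.23% = −1.21 pp.

The unemployment rate changed by −1.21 percentage points.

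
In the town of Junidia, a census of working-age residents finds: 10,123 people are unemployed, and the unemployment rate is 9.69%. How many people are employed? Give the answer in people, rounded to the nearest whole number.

About 94,346 are employed.

Labor force = U / u = 10,123 / 0.0969 ≈ 104,469.
Employed = labor force − unemployed = 104,469 − 10,123 = 94,346.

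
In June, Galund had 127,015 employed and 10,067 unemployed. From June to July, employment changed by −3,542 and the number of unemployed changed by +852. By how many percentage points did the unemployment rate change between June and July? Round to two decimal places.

The unemployment rate changed by +0.78 percentage points.

June: labor force = 127,015 + 10,067 = 137,082; u = 10,067/137,082 = 7.34%.
July: labor force = 123,473 + 10,919 = 134,392; u = 10,919/134,392 = 8.12%.
Change = 8.12% − 7.34% = +0.78 pp.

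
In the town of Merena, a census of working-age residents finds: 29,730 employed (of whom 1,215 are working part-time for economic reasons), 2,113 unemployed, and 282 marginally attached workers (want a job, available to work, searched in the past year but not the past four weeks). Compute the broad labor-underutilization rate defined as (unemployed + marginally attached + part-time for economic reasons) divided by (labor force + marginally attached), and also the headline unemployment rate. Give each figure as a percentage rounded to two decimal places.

Labor force = 29,730 + 2,113 = 31,843.
Numerator = 2,113 + 282 + 1,215 = 3,610.
Denominator = 31,843 + 282 = 32,125.
Broad rate = 3,610 / 32,125 = 11.24%.
Headline unemployment rate = 2,113 / 31,843 = 6.64%.

Broad underutilization rate ≈ 11.24%; headline unemployment rate ≈ 6.64%.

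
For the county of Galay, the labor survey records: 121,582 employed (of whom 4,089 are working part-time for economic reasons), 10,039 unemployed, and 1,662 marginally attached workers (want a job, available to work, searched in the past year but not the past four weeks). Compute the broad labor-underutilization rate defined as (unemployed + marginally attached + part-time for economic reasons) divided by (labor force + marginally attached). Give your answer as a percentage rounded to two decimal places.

Broad underutilization rate ≈ 11.85%.

Labor force = 121,582 + 10,039 = 131,621.
Numerator = 10,039 + 1,662 + 4,089 = 15,790.
Denominator = 131,621 + 1,662 = 133,283.
Broad rate = 15,790 / 133,283 = 11.85%.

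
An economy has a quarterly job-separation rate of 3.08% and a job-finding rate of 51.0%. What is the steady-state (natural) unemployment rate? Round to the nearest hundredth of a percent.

At steady state the flows balance: s·E = f·U, so U/(E+U) = s/(s+f).
u* = 3.08 / (3.08 + 51.0) = 3.08 / 54.08 = 5.70%.

Steady-state unemployment rate ≈ 5.70%.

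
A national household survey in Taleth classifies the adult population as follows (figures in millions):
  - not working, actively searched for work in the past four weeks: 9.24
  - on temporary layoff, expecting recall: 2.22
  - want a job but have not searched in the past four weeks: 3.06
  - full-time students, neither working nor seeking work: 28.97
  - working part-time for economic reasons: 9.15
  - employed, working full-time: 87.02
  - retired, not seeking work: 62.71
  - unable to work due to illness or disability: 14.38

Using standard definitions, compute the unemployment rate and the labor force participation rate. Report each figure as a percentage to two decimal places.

Employed = 9.15 + 87.02 = 96.17 million (anyone who worked, including part-time for economic reasons, counts as employed).
Unemployed = 9.24 + 2.22 = 11.46 million (jobless and actively searching, or on temporary layoff).
Labor force = 96.17 + 11.46 = 107.63 million.
Not in labor force = 3.06 + 28.97 + 62.71 + 14.38 = 109.12 million (those not working and not actively searching are outside the labor force — including those who want a job but have given up searching).
Civilian working-age population = 107.63 + 109.12 = 216.75 million.
Unemployment rate = 11.46 / 107.63 = 10.65%.
Labor force participation rate = 107.63 / 216.75 = 49.66%.

Unemployment rate ≈ 10.65%; labor force participation rate ≈ 49.66%.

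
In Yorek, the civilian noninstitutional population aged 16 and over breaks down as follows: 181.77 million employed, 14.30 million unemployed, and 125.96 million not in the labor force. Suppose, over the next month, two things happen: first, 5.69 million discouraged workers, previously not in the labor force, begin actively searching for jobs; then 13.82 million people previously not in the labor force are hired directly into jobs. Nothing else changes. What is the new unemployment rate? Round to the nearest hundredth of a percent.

Initially, labor force = 181.77 + 14.30 = 196.07 million, so u = 14.30/196.07 = 7.29%.
After the first change, unemployed and labor force both rise by 5.69 → E = 181.77, U = 19.99, labor force = 201.76 million.
After the second change, employed and labor force both rise by 13.82; unemployed unchanged → E = 195.59, U = 19.99, labor force = 215.58 million.
New unemployment rate = 19.99 / 215.58 = 9.27%.

New unemployment rate ≈ 9.27%.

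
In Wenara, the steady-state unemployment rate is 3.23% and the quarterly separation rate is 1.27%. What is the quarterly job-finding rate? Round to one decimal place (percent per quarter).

From u* = s/(s+f): f = s·(1−u)/u.
f = 1.27 × (1 − 0.0323) / 0.0323 = 1.2290 / 0.0323 ≈ 38.0% per quarter.

Job-finding rate ≈ 38.0% per quarter.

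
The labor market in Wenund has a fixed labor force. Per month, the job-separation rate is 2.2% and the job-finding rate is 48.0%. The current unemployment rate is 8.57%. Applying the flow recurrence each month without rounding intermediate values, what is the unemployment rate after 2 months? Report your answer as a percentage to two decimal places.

With a fixed labor force, u_{t+1} = u_t + s·(1−u_t) − f·u_t = u_t·(1−s−f) + s.
Here 1−s−f = 0.498 and s = 0.022.
u_1 = 0.085700 × 0.498 + 0.022 = 0.064679.
u_2 = 0.064679 × 0.498 + 0.022 = 0.054210.

Unemployment rate after two months ≈ 5.42%.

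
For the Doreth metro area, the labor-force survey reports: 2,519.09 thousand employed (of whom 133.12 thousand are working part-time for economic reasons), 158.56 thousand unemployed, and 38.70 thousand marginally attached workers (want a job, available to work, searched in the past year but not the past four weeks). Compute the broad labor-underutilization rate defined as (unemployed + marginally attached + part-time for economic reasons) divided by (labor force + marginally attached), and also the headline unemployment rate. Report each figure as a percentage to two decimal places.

Labor force = 2,519.09 + 158.56 = 2,677.65 thousand.
Numerator = 158.56 + 38.70 + 133.12 = 330.38 thousand.
Denominator = 2,677.65 + 38.70 = 2,716.35 thousand.
Broad rate = 330.38 / 2,716.35 = 12.16%.
Headline unemployment rate = 158.56 / 2,677.65 = 5.92%.

Broad underutilization rate ≈ 12.16%; headline unemployment rate ≈ 5.92%.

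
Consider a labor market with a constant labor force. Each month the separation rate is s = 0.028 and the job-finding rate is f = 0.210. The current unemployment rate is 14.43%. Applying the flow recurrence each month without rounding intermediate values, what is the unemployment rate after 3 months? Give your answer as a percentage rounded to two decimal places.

Unemployment rate after three months ≈ 12.94%.

With a fixed labor force, u_{t+1} = u_t + s·(1−u_t) − f·u_t = u_t·(1−s−f) + s.
Here 1−s−f = 0.762 and s = 0.028.
u_1 = 0.144300 × 0.762 + 0.028 = 0.137957.
u_2 = 0.137957 × 0.762 + 0.028 = 0.133123.
u_3 = 0.133123 × 0.762 + 0.028 = 0.129440.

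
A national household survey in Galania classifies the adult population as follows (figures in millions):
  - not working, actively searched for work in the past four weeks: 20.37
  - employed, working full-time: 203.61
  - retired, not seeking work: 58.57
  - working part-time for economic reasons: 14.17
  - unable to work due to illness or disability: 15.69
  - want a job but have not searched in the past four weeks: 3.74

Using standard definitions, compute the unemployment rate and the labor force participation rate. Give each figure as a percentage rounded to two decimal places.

Employed = 203.61 + 14.17 = 217.78 million (anyone who worked, including part-time for economic reasons, counts as employed).
Unemployed = 20.37 million.
Labor force = 217.78 + 20.37 = 238.15 million.
Not in labor force = 58.57 + 15.69 + 3.74 = 78.00 million (those not working and not actively searching are outside the labor force — including those who want a job but have given up searching).
Civilian working-age population = 238.15 + 78.00 = 316.15 million.
Unemployment rate = 20.37 / 238.15 = 8.55%.
Labor force participation rate = 238.15 / 316.15 = 75.33%.

Unemployment rate ≈ 8.55%; labor force participation rate ≈ 75.33%.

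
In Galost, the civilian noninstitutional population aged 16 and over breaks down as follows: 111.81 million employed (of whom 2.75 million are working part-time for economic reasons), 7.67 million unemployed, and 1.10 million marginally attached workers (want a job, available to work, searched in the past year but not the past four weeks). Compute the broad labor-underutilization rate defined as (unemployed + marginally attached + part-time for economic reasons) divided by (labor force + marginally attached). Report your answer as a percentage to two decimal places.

Broad underutilization rate ≈ 9.55%.

Labor force = 111.81 + 7.67 = 119.48 million.
Numerator = 7.67 + 1.10 + 2.75 = 11.52 million.
Denominator = 119.48 + 1.10 = 120.58 million.
Broad rate = 11.52 / 120.58 = 9.55%.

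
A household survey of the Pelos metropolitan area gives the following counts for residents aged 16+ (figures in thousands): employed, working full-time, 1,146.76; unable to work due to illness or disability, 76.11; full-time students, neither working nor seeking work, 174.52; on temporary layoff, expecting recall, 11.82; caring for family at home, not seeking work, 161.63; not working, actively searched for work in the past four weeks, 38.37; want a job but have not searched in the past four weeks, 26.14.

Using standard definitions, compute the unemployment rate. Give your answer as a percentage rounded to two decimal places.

Unemployment rate ≈ 4.19%.

Employed = 1,146.76 thousand.
Unemployed = 11.82 + 38.37 = 50.19 thousand (jobless and actively searching, or on temporary layoff).
Labor force = 1,146.76 + 50.19 = 1,196.95 thousand.
Unemployment rate = 50.19 / 1,196.95 = 4.19%.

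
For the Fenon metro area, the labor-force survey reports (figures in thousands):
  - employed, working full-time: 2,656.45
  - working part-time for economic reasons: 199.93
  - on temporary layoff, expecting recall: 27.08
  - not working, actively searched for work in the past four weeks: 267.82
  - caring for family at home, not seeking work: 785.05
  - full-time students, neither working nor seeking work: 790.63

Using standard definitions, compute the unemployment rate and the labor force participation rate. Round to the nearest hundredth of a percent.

Unemployment rate ≈ 9.36%; labor force participation rate ≈ 66.67%.

Employed = 2,656.45 + 199.93 = 2,856.38 thousand (anyone who worked, including part-time for economic reasons, counts as employed).
Unemployed = 27.08 + 267.82 = 294.90 thousand (jobless and actively searching, or on temporary layoff).
Labor force = 2,856.38 + 294.90 = 3,151.28 thousand.
Not in labor force = 785.05 + 790.63 = 1,575.68 thousand (those not working and not actively searching are outside the labor force).
Civilian working-age population = 3,151.28 + 1,575.68 = 4,726.96 thousand.
Unemployment rate = 294.90 / 3,151.28 = 9.36%.
Labor force participation rate = 3,151.28 / 4,726.96 = 66.67%.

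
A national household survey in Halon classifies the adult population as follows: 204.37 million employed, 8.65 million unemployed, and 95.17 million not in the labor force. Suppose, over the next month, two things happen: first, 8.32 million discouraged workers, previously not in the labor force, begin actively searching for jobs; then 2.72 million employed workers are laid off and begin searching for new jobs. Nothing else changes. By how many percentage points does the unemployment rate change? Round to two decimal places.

Initially, labor force = 204.37 + 8.65 = 213.02 million, so u = 8.65/213.02 = 4.06%.
After the first change, unemployed and labor force both rise by 8.32 → E = 204.37, U = 16.97, labor force = 221.34 million.
After the second change, employed falls and unemployed rises by 2.72; labor force unchanged → E = 201.65, U = 19.69, labor force = 221.34 million.
New unemployment rate = 19.69 / 221.34 = 8.90%.
Change = 8.90% − 4.06% = +4.84 percentage points.

The unemployment rate changes by +4.84 percentage points.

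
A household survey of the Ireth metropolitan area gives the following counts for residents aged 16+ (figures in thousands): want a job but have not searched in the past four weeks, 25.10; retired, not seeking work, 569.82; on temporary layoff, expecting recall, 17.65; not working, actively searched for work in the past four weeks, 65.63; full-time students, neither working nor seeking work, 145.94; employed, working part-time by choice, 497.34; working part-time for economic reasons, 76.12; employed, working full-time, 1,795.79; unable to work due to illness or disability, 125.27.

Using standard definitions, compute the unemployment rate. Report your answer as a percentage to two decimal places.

Employed = 497.34 + 76.12 + 1,795.79 = 2,369.25 thousand (anyone who worked, including part-time for economic reasons, counts as employed).
Unemployed = 17.65 + 65.63 = 83.28 thousand (jobless and actively searching, or on temporary layoff).
Labor force = 2,369.25 + 83.28 = 2,452.53 thousand.
Unemployment rate = 83.28 / 2,452.53 = 3.40%.

Unemployment rate ≈ 3.40%.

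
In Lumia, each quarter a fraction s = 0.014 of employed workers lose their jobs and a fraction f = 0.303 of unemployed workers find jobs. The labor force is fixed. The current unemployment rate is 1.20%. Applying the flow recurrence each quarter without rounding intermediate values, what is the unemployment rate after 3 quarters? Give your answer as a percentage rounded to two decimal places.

Unemployment rate after three quarters ≈ 3.39%.

With a fixed labor force, u_{t+1} = u_t + s·(1−u_t) − f·u_t = u_t·(1−s−f) + s.
Here 1−s−f = 0.683 and s = 0.014.
u_1 = 0.012000 × 0.683 + 0.014 = 0.022196.
u_2 = 0.022196 × 0.683 + 0.014 = 0.029160.
u_3 = 0.029160 × 0.683 + 0.014 = 0.033916.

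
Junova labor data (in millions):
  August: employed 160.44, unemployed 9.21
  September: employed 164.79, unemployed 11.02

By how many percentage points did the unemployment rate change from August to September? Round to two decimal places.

The unemployment rate changed by +0.84 percentage points.

August: labor force = 160.44 + 9.21 = 169.65; u = 9.21/169.65 = 5.43%.
September: labor force = 164.79 + 11.02 = 175.81; u = 11.02/175.81 = 6.27%.
Change = 6.27% − 5.43% = +0.84 pp.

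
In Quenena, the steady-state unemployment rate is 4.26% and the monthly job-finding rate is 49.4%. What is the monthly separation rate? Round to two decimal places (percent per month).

Separation rate ≈ 2.20% per month.

From u* = s/(s+f): s = u·f/(1−u).
s = 0.0426 × 49.4 / (1 − 0.0426) = 2.1044 / 0.9574 ≈ 2.20% per month.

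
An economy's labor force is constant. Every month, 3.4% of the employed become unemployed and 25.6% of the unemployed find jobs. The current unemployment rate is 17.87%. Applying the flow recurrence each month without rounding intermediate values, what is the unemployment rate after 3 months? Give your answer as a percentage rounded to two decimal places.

Unemployment rate after three months ≈ 13.92%.

With a fixed labor force, u_{t+1} = u_t + s·(1−u_t) − f·u_t = u_t·(1−s−f) + s.
Here 1−s−f = 0.710 and s = 0.034.
u_1 = 0.178700 × 0.710 + 0.034 = 0.160877.
u_2 = 0.160877 × 0.710 + 0.034 = 0.148223.
u_3 = 0.148223 × 0.710 + 0.034 = 0.139238.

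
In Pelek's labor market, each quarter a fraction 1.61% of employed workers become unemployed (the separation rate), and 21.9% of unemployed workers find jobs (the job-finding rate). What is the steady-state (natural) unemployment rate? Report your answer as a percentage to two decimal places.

Steady-state unemployment rate ≈ 6.85%.

At steady state the flows balance: s·E = f·U, so U/(E+U) = s/(s+f).
u* = 1.61 / (1.61 + 21.9) = 1.61 / 23.51 = 6.85%.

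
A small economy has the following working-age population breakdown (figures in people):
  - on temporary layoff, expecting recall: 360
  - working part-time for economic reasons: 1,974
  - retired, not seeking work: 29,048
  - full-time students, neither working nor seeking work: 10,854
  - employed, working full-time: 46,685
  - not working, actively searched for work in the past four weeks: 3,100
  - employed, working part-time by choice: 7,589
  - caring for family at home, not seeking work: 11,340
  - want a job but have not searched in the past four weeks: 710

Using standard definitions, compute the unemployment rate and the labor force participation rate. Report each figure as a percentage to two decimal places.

Employed = 1,974 + 46,685 + 7,589 = 56,248 (anyone who worked, including part-time for economic reasons, counts as employed).
Unemployed = 360 + 3,100 = 3,460 (jobless and actively searching, or on temporary layoff).
Labor force = 56,248 + 3,460 = 59,708.
Not in labor force = 29,048 + 10,854 + 11,340 + 710 = 51,952 (those not working and not actively searching are outside the labor force — including those who want a job but have given up searching).
Civilian working-age population = 59,708 + 51,952 = 111,660.
Unemployment rate = 3,460 / 59,708 = 5.79%.
Labor force participation rate = 59,708 / 111,660 = 53.47%.

Unemployment rate ≈ 5.79%; labor force participation rate ≈ 53.47%.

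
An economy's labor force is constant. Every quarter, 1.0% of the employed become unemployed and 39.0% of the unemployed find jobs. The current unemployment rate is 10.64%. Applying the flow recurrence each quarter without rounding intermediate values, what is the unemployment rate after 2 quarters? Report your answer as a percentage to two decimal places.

With a fixed labor force, u_{t+1} = u_t + s·(1−u_t) − f·u_t = u_t·(1−s−f) + s.
Here 1−s−f = 0.600 and s = 0.010.
u_1 = 0.106400 × 0.600 + 0.010 = 0.073840.
u_2 = 0.073840 × 0.600 + 0.010 = 0.054304.

Unemployment rate after two quarters ≈ 5.43%.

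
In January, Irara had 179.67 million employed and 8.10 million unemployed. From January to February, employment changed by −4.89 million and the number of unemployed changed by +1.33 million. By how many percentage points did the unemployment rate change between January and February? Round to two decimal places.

The unemployment rate changed by +0.81 percentage points.

January: labor force = 179.67 + 8.10 = 187.77; u = 8.10/187.77 = 4.31%.
February: labor force = 174.78 + 9.43 = 184.21; u = 9.43/184.21 = 5.12%.
Change = 5.12% − 4.31% = +0.81 pp.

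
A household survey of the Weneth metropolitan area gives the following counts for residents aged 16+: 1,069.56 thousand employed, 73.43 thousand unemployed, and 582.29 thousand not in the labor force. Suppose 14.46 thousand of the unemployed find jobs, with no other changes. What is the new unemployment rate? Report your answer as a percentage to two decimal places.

Initially, labor force = 1,069.56 + 73.43 = 1,142.99 thousand, so u = 73.43/1,142.99 = 6.42%.
After the change, unemployed falls and employed rises by 14.46; labor force unchanged → E = 1,084.02, U = 58.97, labor force = 1,142.99 thousand.
New unemployment rate = 58.97 / 1,142.99 = 5.16%.

New unemployment rate ≈ 5.16%.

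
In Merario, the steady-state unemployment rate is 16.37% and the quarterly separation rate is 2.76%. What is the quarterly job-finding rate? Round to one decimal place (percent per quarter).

From u* = s/(s+f): f = s·(1−u)/u.
f = 2.76 × (1 − 0.1637) / 0.1637 = 2.3082 / 0.1637 ≈ 14.1% per quarter.

Job-finding rate ≈ 14.1% per quarter.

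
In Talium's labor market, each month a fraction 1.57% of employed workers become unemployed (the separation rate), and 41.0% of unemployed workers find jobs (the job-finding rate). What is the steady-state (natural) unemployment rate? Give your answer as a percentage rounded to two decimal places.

At steady state the flows balance: s·E = f·U, so U/(E+U) = s/(s+f).
u* = 1.57 / (1.57 + 41.0) = 1.57 / 42.57 = 3.69%.

Steady-state unemployment rate ≈ 3.69%.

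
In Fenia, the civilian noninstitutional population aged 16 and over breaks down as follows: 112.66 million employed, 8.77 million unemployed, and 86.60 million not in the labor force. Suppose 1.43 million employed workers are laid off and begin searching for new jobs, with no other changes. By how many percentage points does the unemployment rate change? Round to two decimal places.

The unemployment rate changes by +1.18 percentage points.

Initially, labor force = 112.66 + 8.77 = 121.43 million, so u = 8.77/121.43 = 7.22%.
After the change, employed falls and unemployed rises by 1.43; labor force unchanged → E = 111.23, U = 10.20, labor force = 121.43 million.
New unemployment rate = 10.20 / 121.43 = 8.40%.
Change = 8.40% − 7.22% = +1.18 percentage points.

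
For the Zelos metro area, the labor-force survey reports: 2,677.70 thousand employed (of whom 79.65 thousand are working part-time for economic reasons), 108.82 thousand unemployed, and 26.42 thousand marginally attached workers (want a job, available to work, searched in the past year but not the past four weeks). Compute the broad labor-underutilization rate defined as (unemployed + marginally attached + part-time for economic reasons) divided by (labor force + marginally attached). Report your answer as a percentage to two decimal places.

Broad underutilization rate ≈ 7.64%.

Labor force = 2,677.70 + 108.82 = 2,786.52 thousand.
Numerator = 108.82 + 26.42 + 79.65 = 214.89 thousand.
Denominator = 2,786.52 + 26.42 = 2,812.94 thousand.
Broad rate = 214.89 / 2,812.94 = 7.64%.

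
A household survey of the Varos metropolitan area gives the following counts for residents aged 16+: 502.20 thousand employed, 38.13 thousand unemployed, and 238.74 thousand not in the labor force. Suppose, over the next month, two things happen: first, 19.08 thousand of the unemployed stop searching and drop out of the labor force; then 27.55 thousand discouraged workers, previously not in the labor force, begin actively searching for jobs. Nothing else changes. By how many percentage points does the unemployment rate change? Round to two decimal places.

Initially, labor force = 502.20 + 38.13 = 540.33 thousand, so u = 38.13/540.33 = 7.06%.
After the first change, unemployed and labor force both fall by 19.08 → E = 502.20, U = 19.05, labor force = 521.25 thousand.
After the second change, unemployed and labor force both rise by 27.55 → E = 502.20, U = 46.60, labor force = 548.80 thousand.
New unemployment rate = 46.60 / 548.80 = 8.49%.
Change = 8.49% − 7.06% = +1.43 percentage points.

The unemployment rate changes by +1.43 percentage points.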